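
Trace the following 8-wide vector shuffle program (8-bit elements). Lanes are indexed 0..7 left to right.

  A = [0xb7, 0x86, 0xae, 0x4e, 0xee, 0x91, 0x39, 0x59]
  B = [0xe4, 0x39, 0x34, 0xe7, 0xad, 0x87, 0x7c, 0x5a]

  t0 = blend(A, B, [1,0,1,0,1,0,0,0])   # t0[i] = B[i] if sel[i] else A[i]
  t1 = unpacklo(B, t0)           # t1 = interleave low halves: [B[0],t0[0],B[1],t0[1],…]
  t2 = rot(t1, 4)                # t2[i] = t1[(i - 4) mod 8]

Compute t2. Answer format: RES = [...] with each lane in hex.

RES = [ 0x34  0x34  0xe7  0x4e  0xe4  0xe4  0x39  0x86 ]

  t0: e4 86 34 4e ad 91 39 59
  t1: e4 e4 39 86 34 34 e7 4e
  t2: 34 34 e7 4e e4 e4 39 86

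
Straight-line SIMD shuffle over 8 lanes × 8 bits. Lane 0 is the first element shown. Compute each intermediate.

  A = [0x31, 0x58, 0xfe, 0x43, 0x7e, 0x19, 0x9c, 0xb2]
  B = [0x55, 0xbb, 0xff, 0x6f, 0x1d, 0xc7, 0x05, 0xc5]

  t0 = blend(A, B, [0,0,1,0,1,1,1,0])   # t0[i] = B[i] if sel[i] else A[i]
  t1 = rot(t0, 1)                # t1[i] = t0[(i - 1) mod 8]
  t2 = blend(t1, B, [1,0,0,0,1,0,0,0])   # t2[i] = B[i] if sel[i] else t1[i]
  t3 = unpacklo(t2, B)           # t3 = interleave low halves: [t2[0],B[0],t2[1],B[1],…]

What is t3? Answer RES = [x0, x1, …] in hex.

RES = [0x55, 0x55, 0x31, 0xbb, 0x58, 0xff, 0xff, 0x6f]

t0 = [0x31, 0x58, 0xff, 0x43, 0x1d, 0xc7, 0x05, 0xb2]
t1 = [0xb2, 0x31, 0x58, 0xff, 0x43, 0x1d, 0xc7, 0x05]
t2 = [0x55, 0x31, 0x58, 0xff, 0x1d, 0x1d, 0xc7, 0x05]
t3 = [0x55, 0x55, 0x31, 0xbb, 0x58, 0xff, 0xff, 0x6f]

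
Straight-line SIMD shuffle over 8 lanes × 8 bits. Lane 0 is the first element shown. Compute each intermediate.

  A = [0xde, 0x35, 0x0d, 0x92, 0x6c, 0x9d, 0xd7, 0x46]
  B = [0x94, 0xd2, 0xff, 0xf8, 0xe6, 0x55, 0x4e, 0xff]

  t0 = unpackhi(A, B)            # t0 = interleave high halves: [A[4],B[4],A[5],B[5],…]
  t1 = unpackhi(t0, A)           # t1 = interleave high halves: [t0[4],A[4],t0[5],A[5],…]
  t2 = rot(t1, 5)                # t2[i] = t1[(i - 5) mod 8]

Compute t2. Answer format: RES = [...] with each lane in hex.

t0 = [0x6c, 0xe6, 0x9d, 0x55, 0xd7, 0x4e, 0x46, 0xff]
t1 = [0xd7, 0x6c, 0x4e, 0x9d, 0x46, 0xd7, 0xff, 0x46]
t2 = [0x9d, 0x46, 0xd7, 0xff, 0x46, 0xd7, 0x6c, 0x4e]

RES = [ 0x9d  0x46  0xd7  0xff  0x46  0xd7  0x6c  0x4e ]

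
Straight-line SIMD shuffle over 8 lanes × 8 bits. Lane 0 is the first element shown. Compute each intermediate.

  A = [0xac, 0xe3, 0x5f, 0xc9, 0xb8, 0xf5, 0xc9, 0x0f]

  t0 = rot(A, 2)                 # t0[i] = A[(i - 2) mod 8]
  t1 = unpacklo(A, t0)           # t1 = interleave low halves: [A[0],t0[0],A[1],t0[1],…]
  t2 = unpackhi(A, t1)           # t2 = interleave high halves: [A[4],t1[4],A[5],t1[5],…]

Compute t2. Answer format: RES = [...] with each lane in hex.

RES = [ 0xb8  0x5f  0xf5  0xac  0xc9  0xc9  0x0f  0xe3 ]

→ t0 |c9|0f|ac|e3|5f|c9|b8|f5|
→ t1 |ac|c9|e3|0f|5f|ac|c9|e3|
→ t2 |b8|5f|f5|ac|c9|c9|0f|e3|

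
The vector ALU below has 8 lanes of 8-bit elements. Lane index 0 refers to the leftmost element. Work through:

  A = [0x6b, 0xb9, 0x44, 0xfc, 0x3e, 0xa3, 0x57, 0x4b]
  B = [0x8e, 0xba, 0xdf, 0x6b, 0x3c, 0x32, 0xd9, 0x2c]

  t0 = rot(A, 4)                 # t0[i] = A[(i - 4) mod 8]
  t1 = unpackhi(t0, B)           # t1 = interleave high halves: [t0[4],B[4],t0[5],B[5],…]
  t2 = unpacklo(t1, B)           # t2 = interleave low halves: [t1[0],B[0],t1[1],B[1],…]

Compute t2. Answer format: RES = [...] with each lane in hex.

  t0: 3e a3 57 4b 6b b9 44 fc
  t1: 6b 3c b9 32 44 d9 fc 2c
  t2: 6b 8e 3c ba b9 df 32 6b

RES = [ 0x6b  0x8e  0x3c  0xba  0xb9  0xdf  0x32  0x6b ]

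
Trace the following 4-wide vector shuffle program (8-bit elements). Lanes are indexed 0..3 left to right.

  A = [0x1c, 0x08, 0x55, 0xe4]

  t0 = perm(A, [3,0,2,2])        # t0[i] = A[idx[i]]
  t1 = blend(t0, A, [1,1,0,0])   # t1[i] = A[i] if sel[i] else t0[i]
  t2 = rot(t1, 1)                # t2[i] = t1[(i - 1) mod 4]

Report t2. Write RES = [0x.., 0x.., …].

  t0: e4 1c 55 55
  t1: 1c 08 55 55
  t2: 55 1c 08 55

RES = [ 0x55  0x1c  0x08  0x55 ]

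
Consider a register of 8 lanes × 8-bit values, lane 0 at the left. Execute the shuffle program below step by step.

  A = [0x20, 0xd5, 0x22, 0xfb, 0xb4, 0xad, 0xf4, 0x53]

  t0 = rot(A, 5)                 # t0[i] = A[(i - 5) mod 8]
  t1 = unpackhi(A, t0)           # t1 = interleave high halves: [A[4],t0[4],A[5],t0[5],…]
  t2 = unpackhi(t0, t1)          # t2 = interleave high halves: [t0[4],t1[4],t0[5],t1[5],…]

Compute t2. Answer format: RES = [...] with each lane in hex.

t0 = [0xfb, 0xb4, 0xad, 0xf4, 0x53, 0x20, 0xd5, 0x22]
t1 = [0xb4, 0x53, 0xad, 0x20, 0xf4, 0xd5, 0x53, 0x22]
t2 = [0x53, 0xf4, 0x20, 0xd5, 0xd5, 0x53, 0x22, 0x22]

RES = [ 0x53  0xf4  0x20  0xd5  0xd5  0x53  0x22  0x22 ]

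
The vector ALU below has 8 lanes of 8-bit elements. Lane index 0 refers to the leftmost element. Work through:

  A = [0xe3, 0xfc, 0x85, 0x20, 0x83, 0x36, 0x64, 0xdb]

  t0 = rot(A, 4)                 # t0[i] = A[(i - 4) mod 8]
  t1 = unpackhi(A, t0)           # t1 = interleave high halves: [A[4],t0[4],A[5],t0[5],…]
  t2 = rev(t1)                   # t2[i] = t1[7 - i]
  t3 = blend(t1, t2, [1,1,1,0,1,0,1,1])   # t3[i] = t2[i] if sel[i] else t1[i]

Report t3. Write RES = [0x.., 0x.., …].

  t0: 83 36 64 db e3 fc 85 20
  t1: 83 e3 36 fc 64 85 db 20
  t2: 20 db 85 64 fc 36 e3 83
  t3: 20 db 85 fc fc 85 e3 83

RES = [0x20, 0xdb, 0x85, 0xfc, 0xfc, 0x85, 0xe3, 0x83]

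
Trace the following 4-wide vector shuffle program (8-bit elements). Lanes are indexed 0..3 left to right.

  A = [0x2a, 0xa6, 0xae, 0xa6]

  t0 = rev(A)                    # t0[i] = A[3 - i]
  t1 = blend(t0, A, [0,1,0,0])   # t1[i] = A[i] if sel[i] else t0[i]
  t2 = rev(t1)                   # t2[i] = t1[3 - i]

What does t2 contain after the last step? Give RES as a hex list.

  t0: a6 ae a6 2a
  t1: a6 a6 a6 2a
  t2: 2a a6 a6 a6

RES = [0x2a, 0xa6, 0xa6, 0xa6]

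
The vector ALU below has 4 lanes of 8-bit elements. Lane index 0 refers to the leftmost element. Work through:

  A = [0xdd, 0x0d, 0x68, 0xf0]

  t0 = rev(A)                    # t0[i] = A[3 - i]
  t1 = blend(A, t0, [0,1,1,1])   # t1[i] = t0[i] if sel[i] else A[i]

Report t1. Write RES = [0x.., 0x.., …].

  t0: f0 68 0d dd
  t1: dd 68 0d dd

RES = [0xdd, 0x68, 0x0d, 0xdd]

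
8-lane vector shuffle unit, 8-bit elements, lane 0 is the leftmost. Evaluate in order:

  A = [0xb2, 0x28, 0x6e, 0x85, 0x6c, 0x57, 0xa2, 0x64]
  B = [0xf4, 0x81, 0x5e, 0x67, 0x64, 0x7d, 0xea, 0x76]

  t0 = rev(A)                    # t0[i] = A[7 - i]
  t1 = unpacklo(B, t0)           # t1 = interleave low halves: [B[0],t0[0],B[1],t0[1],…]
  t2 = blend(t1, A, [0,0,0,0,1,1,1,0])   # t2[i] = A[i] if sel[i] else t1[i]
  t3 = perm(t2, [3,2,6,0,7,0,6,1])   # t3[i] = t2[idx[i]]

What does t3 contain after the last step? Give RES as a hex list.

RES = [ 0xa2  0x81  0xa2  0xf4  0x6c  0xf4  0xa2  0x64 ]

→ t0 |64|a2|57|6c|85|6e|28|b2|
→ t1 |f4|64|81|a2|5e|57|67|6c|
→ t2 |f4|64|81|a2|6c|57|a2|6c|
→ t3 |a2|81|a2|f4|6c|f4|a2|64|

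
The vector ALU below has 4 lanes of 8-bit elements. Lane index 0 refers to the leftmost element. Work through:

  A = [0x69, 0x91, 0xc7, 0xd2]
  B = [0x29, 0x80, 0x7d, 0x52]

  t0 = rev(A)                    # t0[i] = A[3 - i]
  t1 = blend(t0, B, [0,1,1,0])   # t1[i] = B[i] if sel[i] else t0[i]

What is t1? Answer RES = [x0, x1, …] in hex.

RES = [0xd2, 0x80, 0x7d, 0x69]

t0 = [0xd2, 0xc7, 0x91, 0x69]
t1 = [0xd2, 0x80, 0x7d, 0x69]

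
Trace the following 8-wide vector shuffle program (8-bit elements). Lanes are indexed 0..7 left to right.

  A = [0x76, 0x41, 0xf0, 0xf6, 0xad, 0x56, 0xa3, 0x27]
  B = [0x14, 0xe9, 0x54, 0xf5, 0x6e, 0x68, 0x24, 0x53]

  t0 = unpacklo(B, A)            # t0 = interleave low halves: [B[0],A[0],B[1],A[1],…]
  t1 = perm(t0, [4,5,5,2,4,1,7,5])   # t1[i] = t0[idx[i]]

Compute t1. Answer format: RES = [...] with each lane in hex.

→ t0 |14|76|e9|41|54|f0|f5|f6|
→ t1 |54|f0|f0|e9|54|76|f6|f0|

RES = [ 0x54  0xf0  0xf0  0xe9  0x54  0x76  0xf6  0xf0 ]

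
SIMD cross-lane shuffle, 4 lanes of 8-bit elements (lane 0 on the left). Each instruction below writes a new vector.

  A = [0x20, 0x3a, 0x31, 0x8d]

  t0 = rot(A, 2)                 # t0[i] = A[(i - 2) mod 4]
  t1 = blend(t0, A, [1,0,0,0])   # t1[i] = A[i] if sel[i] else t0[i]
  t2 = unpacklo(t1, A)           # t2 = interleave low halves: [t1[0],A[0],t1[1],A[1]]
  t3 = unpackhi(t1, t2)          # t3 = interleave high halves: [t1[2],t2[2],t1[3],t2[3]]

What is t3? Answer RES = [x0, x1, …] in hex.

RES = [0x20, 0x8d, 0x3a, 0x3a]

t0 = [0x31, 0x8d, 0x20, 0x3a]
t1 = [0x20, 0x8d, 0x20, 0x3a]
t2 = [0x20, 0x20, 0x8d, 0x3a]
t3 = [0x20, 0x8d, 0x3a, 0x3a]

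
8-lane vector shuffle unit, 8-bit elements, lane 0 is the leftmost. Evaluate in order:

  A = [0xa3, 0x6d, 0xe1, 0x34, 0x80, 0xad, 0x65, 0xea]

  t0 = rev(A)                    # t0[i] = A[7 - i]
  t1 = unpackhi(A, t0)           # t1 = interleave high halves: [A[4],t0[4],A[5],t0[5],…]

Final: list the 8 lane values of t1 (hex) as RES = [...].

→ t0 |ea|65|ad|80|34|e1|6d|a3|
→ t1 |80|34|ad|e1|65|6d|ea|a3|

RES = [0x80, 0x34, 0xad, 0xe1, 0x65, 0x6d, 0xea, 0xa3]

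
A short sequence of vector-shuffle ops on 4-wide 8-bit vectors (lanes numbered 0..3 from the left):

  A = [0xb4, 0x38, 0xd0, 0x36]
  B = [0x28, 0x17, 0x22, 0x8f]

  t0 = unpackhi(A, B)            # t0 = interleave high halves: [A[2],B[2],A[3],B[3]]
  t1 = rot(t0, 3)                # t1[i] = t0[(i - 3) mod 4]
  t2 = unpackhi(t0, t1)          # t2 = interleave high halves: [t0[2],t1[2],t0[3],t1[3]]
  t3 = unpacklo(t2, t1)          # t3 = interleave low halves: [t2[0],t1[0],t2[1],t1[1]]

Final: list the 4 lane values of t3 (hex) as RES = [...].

t0 = [0xd0, 0x22, 0x36, 0x8f]
t1 = [0x22, 0x36, 0x8f, 0xd0]
t2 = [0x36, 0x8f, 0x8f, 0xd0]
t3 = [0x36, 0x22, 0x8f, 0x36]

RES = [ 0x36  0x22  0x8f  0x36 ]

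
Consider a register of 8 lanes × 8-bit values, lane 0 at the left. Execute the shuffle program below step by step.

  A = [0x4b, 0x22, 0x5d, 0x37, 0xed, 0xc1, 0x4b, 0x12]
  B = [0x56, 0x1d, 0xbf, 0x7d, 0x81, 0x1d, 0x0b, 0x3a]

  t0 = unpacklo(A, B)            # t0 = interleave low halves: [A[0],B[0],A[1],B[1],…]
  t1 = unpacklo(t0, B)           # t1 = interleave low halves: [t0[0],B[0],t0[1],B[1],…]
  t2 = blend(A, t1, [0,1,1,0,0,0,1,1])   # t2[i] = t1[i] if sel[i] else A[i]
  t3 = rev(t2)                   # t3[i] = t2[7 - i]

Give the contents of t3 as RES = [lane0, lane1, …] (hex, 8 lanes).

→ t0 |4b|56|22|1d|5d|bf|37|7d|
→ t1 |4b|56|56|1d|22|bf|1d|7d|
→ t2 |4b|56|56|37|ed|c1|1d|7d|
→ t3 |7d|1d|c1|ed|37|56|56|4b|

RES = [0x7d, 0x1d, 0xc1, 0xed, 0x37, 0x56, 0x56, 0x4b]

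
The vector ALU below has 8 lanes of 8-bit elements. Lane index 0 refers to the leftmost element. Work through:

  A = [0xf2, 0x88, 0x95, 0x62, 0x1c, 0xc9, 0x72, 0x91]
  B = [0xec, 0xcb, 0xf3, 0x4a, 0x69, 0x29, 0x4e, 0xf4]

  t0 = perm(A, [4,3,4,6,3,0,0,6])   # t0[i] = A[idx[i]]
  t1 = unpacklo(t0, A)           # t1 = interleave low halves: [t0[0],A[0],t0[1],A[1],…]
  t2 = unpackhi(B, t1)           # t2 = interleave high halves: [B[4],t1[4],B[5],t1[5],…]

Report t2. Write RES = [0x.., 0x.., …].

RES = [ 0x69  0x1c  0x29  0x95  0x4e  0x72  0xf4  0x62 ]

→ t0 |1c|62|1c|72|62|f2|f2|72|
→ t1 |1c|f2|62|88|1c|95|72|62|
→ t2 |69|1c|29|95|4e|72|f4|62|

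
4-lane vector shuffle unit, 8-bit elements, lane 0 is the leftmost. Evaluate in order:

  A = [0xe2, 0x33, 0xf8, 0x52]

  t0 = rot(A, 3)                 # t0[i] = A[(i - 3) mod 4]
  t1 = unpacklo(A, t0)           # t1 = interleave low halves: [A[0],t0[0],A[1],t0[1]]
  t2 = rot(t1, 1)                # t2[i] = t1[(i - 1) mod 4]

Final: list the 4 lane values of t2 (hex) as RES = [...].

RES = [0xf8, 0xe2, 0x33, 0x33]

t0 = [0x33, 0xf8, 0x52, 0xe2]
t1 = [0xe2, 0x33, 0x33, 0xf8]
t2 = [0xf8, 0xe2, 0x33, 0x33]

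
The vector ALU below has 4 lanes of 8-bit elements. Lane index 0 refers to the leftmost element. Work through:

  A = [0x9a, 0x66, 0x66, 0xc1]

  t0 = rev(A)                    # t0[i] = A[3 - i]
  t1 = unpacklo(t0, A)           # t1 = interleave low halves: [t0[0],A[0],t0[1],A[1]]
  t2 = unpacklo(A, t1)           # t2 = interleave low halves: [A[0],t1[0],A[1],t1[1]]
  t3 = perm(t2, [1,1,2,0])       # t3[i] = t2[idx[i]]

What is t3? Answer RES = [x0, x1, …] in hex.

RES = [0xc1, 0xc1, 0x66, 0x9a]

→ t0 |c1|66|66|9a|
→ t1 |c1|9a|66|66|
→ t2 |9a|c1|66|9a|
→ t3 |c1|c1|66|9a|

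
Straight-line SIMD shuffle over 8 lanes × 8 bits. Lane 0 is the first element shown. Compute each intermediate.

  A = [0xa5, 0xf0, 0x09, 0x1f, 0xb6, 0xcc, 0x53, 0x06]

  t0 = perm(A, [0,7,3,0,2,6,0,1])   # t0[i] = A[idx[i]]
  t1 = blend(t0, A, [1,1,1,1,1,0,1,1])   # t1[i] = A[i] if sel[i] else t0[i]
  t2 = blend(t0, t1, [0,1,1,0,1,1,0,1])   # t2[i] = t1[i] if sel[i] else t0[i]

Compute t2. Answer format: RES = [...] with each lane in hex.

RES = [ 0xa5  0xf0  0x09  0xa5  0xb6  0x53  0xa5  0x06 ]

→ t0 |a5|06|1f|a5|09|53|a5|f0|
→ t1 |a5|f0|09|1f|b6|53|53|06|
→ t2 |a5|f0|09|a5|b6|53|a5|06|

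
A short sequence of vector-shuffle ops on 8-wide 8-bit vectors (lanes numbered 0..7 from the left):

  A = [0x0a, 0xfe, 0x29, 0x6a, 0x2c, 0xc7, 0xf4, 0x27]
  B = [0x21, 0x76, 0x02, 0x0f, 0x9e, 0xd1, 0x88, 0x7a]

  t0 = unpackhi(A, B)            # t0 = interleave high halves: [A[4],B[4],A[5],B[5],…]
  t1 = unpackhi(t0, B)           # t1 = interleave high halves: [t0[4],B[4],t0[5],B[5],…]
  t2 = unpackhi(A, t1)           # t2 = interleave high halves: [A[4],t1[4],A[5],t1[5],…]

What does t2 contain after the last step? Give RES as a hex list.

→ t0 |2c|9e|c7|d1|f4|88|27|7a|
→ t1 |f4|9e|88|d1|27|88|7a|7a|
→ t2 |2c|27|c7|88|f4|7a|27|7a|

RES = [ 0x2c  0x27  0xc7  0x88  0xf4  0x7a  0x27  0x7a ]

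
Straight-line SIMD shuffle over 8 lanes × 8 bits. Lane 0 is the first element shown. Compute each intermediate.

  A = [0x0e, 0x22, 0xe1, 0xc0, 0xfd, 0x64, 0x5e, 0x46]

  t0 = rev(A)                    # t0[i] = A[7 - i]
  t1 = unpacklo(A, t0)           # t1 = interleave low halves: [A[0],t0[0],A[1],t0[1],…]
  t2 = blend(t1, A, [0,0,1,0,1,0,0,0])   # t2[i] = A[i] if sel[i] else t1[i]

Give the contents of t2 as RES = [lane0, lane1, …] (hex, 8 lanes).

→ t0 |46|5e|64|fd|c0|e1|22|0e|
→ t1 |0e|46|22|5e|e1|64|c0|fd|
→ t2 |0e|46|e1|5e|fd|64|c0|fd|

RES = [ 0x0e  0x46  0xe1  0x5e  0xfd  0x64  0xc0  0xfd ]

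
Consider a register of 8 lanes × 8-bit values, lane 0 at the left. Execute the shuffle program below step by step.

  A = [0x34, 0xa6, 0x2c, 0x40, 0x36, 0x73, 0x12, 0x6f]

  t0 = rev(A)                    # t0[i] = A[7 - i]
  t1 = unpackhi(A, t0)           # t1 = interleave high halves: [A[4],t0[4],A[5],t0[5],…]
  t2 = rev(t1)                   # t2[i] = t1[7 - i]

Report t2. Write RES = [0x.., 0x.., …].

RES = [0x34, 0x6f, 0xa6, 0x12, 0x2c, 0x73, 0x40, 0x36]

→ t0 |6f|12|73|36|40|2c|a6|34|
→ t1 |36|40|73|2c|12|a6|6f|34|
→ t2 |34|6f|a6|12|2c|73|40|36|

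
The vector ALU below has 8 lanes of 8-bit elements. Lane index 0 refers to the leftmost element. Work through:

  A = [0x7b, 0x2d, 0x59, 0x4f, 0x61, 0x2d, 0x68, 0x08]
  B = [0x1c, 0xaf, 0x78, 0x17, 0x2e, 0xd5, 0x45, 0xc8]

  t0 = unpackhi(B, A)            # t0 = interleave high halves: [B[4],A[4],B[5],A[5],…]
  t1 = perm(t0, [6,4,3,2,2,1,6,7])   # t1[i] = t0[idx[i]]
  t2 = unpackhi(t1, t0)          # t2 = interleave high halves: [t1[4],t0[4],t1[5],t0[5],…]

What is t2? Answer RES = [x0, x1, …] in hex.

RES = [0xd5, 0x45, 0x61, 0x68, 0xc8, 0xc8, 0x08, 0x08]

→ t0 |2e|61|d5|2d|45|68|c8|08|
→ t1 |c8|45|2d|d5|d5|61|c8|08|
→ t2 |d5|45|61|68|c8|c8|08|08|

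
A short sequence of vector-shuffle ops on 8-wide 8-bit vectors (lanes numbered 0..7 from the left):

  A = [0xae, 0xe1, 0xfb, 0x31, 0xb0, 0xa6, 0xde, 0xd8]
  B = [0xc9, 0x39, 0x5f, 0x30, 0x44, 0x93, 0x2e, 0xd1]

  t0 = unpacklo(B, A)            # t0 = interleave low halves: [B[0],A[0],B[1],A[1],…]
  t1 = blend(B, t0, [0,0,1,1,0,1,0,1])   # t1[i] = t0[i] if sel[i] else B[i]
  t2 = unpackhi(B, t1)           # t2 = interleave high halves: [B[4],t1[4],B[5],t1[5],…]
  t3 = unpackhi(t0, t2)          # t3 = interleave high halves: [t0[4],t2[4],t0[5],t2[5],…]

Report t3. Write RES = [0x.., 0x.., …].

RES = [0x5f, 0x2e, 0xfb, 0x2e, 0x30, 0xd1, 0x31, 0x31]

t0 = [0xc9, 0xae, 0x39, 0xe1, 0x5f, 0xfb, 0x30, 0x31]
t1 = [0xc9, 0x39, 0x39, 0xe1, 0x44, 0xfb, 0x2e, 0x31]
t2 = [0x44, 0x44, 0x93, 0xfb, 0x2e, 0x2e, 0xd1, 0x31]
t3 = [0x5f, 0x2e, 0xfb, 0x2e, 0x30, 0xd1, 0x31, 0x31]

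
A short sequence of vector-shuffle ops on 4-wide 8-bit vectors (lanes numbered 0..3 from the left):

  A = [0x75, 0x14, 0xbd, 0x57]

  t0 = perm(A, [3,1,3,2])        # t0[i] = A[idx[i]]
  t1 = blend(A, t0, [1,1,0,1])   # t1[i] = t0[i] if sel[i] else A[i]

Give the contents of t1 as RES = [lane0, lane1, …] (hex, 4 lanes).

→ t0 |57|14|57|bd|
→ t1 |57|14|bd|bd|

RES = [0x57, 0x14, 0xbd, 0xbd]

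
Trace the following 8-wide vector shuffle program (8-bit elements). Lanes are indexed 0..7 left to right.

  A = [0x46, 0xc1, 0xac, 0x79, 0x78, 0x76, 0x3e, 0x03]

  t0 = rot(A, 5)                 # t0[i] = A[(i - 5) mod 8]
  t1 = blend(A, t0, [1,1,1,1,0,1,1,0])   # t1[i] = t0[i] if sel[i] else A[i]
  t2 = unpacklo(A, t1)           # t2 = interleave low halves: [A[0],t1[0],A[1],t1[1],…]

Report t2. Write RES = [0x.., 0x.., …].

→ t0 |79|78|76|3e|03|46|c1|ac|
→ t1 |79|78|76|3e|78|46|c1|03|
→ t2 |46|79|c1|78|ac|76|79|3e|

RES = [0x46, 0x79, 0xc1, 0x78, 0xac, 0x76, 0x79, 0x3e]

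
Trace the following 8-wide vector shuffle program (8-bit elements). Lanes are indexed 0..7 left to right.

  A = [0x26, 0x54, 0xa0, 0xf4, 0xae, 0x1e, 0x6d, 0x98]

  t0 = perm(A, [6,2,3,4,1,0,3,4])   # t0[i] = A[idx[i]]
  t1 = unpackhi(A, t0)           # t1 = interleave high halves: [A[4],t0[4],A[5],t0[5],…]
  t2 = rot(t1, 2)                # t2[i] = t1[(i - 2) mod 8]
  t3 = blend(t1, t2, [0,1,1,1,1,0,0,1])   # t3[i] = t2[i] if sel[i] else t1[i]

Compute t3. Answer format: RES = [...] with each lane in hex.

→ t0 |6d|a0|f4|ae|54|26|f4|ae|
→ t1 |ae|54|1e|26|6d|f4|98|ae|
→ t2 |98|ae|ae|54|1e|26|6d|f4|
→ t3 |ae|ae|ae|54|1e|f4|98|f4|

RES = [0xae, 0xae, 0xae, 0x54, 0x1e, 0xf4, 0x98, 0xf4]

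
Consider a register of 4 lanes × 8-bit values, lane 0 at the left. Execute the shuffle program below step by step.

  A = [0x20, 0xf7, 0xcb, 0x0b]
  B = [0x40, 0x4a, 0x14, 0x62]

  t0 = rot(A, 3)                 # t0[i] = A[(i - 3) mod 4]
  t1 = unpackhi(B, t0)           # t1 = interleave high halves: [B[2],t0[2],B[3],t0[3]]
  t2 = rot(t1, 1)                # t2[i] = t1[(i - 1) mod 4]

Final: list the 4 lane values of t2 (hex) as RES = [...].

→ t0 |f7|cb|0b|20|
→ t1 |14|0b|62|20|
→ t2 |20|14|0b|62|

RES = [0x20, 0x14, 0x0b, 0x62]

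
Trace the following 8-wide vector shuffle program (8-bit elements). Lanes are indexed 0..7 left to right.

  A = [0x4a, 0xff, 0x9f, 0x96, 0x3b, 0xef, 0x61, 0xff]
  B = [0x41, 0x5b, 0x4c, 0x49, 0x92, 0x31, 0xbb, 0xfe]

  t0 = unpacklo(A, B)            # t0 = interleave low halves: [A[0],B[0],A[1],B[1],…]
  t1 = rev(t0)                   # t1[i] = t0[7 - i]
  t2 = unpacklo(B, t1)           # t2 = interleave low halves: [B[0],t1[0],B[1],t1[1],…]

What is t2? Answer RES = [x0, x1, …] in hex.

RES = [0x41, 0x49, 0x5b, 0x96, 0x4c, 0x4c, 0x49, 0x9f]

→ t0 |4a|41|ff|5b|9f|4c|96|49|
→ t1 |49|96|4c|9f|5b|ff|41|4a|
→ t2 |41|49|5b|96|4c|4c|49|9f|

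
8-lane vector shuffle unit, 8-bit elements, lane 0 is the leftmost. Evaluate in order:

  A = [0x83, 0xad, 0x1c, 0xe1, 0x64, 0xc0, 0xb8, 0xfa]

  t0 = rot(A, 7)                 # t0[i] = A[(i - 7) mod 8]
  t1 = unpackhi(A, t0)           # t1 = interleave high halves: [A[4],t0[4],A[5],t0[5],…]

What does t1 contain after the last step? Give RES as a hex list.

→ t0 |ad|1c|e1|64|c0|b8|fa|83|
→ t1 |64|c0|c0|b8|b8|fa|fa|83|

RES = [0x64, 0xc0, 0xc0, 0xb8, 0xb8, 0xfa, 0xfa, 0x83]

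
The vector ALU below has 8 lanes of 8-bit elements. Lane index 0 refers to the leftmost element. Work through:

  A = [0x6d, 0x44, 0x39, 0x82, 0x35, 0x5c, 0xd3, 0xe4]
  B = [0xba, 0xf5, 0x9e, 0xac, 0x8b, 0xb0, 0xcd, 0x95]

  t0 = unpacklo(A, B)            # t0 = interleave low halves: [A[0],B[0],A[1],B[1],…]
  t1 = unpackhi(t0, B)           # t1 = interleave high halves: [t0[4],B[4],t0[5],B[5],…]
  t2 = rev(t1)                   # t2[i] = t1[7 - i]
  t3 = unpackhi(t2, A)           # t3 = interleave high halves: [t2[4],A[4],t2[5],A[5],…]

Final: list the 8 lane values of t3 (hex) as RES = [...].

t0 = [0x6d, 0xba, 0x44, 0xf5, 0x39, 0x9e, 0x82, 0xac]
t1 = [0x39, 0x8b, 0x9e, 0xb0, 0x82, 0xcd, 0xac, 0x95]
t2 = [0x95, 0xac, 0xcd, 0x82, 0xb0, 0x9e, 0x8b, 0x39]
t3 = [0xb0, 0x35, 0x9e, 0x5c, 0x8b, 0xd3, 0x39, 0xe4]

RES = [0xb0, 0x35, 0x9e, 0x5c, 0x8b, 0xd3, 0x39, 0xe4]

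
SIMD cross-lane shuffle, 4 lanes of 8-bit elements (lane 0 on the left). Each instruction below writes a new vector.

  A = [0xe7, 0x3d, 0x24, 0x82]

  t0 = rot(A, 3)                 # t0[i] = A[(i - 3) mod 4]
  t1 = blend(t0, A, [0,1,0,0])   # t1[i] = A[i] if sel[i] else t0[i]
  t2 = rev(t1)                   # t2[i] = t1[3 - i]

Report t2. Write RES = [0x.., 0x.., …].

RES = [0xe7, 0x82, 0x3d, 0x3d]

→ t0 |3d|24|82|e7|
→ t1 |3d|3d|82|e7|
→ t2 |e7|82|3d|3d|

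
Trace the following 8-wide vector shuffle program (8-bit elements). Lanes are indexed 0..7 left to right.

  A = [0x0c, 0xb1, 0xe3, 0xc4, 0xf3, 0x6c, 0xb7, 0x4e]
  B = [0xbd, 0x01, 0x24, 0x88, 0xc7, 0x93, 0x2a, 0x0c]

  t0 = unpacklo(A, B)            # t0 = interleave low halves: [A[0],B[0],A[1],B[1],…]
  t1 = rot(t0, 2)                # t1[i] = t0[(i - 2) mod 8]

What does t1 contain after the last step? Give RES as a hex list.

RES = [0xc4, 0x88, 0x0c, 0xbd, 0xb1, 0x01, 0xe3, 0x24]

t0 = [0x0c, 0xbd, 0xb1, 0x01, 0xe3, 0x24, 0xc4, 0x88]
t1 = [0xc4, 0x88, 0x0c, 0xbd, 0xb1, 0x01, 0xe3, 0x24]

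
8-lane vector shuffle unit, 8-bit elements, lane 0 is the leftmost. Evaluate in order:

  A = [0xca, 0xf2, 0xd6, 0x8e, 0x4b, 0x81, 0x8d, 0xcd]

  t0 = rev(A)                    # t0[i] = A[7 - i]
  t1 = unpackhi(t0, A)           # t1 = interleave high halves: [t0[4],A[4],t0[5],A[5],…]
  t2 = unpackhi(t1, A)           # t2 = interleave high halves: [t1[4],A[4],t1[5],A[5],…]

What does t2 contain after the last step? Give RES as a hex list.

RES = [0xf2, 0x4b, 0x8d, 0x81, 0xca, 0x8d, 0xcd, 0xcd]

  t0: cd 8d 81 4b 8e d6 f2 ca
  t1: 8e 4b d6 81 f2 8d ca cd
  t2: f2 4b 8d 81 ca 8d cd cd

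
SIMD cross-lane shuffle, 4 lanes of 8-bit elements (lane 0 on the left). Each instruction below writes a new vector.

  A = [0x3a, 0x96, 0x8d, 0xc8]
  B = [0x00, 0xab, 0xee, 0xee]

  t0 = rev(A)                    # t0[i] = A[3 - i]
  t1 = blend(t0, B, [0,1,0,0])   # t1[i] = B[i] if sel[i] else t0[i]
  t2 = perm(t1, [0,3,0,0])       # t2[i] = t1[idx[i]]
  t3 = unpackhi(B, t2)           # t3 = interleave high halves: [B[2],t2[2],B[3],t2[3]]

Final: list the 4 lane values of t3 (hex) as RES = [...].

RES = [ 0xee  0xc8  0xee  0xc8 ]

→ t0 |c8|8d|96|3a|
→ t1 |c8|ab|96|3a|
→ t2 |c8|3a|c8|c8|
→ t3 |ee|c8|ee|c8|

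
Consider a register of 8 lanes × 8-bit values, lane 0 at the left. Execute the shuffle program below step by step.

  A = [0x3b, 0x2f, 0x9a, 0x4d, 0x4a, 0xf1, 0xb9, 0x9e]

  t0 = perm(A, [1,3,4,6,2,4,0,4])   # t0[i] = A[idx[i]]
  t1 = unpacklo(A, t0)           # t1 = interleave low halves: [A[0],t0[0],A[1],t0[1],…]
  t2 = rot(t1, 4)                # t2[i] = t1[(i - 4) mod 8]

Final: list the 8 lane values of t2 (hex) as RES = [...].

t0 = [0x2f, 0x4d, 0x4a, 0xb9, 0x9a, 0x4a, 0x3b, 0x4a]
t1 = [0x3b, 0x2f, 0x2f, 0x4d, 0x9a, 0x4a, 0x4d, 0xb9]
t2 = [0x9a, 0x4a, 0x4d, 0xb9, 0x3b, 0x2f, 0x2f, 0x4d]

RES = [0x9a, 0x4a, 0x4d, 0xb9, 0x3b, 0x2f, 0x2f, 0x4d]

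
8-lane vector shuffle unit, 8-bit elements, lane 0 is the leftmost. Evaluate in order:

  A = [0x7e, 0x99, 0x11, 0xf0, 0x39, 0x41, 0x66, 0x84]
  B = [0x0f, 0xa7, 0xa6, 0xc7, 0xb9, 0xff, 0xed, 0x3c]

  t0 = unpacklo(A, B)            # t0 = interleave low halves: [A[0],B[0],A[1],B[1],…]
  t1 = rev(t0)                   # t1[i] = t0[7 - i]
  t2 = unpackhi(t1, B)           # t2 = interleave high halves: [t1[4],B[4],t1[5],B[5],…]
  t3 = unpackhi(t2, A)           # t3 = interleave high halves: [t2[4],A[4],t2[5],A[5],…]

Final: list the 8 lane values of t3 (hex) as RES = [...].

RES = [ 0x0f  0x39  0xed  0x41  0x7e  0x66  0x3c  0x84 ]

→ t0 |7e|0f|99|a7|11|a6|f0|c7|
→ t1 |c7|f0|a6|11|a7|99|0f|7e|
→ t2 |a7|b9|99|ff|0f|ed|7e|3c|
→ t3 |0f|39|ed|41|7e|66|3c|84|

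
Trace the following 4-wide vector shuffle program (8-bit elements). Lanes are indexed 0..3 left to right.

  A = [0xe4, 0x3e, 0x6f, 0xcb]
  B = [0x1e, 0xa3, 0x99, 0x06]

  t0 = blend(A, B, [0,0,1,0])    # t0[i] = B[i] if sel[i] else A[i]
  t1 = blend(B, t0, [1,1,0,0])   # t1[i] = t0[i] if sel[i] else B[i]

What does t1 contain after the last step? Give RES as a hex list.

RES = [0xe4, 0x3e, 0x99, 0x06]

  t0: e4 3e 99 cb
  t1: e4 3e 99 06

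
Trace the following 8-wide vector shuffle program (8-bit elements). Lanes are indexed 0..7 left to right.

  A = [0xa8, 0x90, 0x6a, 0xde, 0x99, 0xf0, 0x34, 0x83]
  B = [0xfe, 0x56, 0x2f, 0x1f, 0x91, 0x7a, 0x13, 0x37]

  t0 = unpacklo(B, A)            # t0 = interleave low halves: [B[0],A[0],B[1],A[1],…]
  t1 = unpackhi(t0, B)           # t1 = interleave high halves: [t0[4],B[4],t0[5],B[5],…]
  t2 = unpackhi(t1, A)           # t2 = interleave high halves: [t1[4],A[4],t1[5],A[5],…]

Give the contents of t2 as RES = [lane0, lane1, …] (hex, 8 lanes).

t0 = [0xfe, 0xa8, 0x56, 0x90, 0x2f, 0x6a, 0x1f, 0xde]
t1 = [0x2f, 0x91, 0x6a, 0x7a, 0x1f, 0x13, 0xde, 0x37]
t2 = [0x1f, 0x99, 0x13, 0xf0, 0xde, 0x34, 0x37, 0x83]

RES = [ 0x1f  0x99  0x13  0xf0  0xde  0x34  0x37  0x83 ]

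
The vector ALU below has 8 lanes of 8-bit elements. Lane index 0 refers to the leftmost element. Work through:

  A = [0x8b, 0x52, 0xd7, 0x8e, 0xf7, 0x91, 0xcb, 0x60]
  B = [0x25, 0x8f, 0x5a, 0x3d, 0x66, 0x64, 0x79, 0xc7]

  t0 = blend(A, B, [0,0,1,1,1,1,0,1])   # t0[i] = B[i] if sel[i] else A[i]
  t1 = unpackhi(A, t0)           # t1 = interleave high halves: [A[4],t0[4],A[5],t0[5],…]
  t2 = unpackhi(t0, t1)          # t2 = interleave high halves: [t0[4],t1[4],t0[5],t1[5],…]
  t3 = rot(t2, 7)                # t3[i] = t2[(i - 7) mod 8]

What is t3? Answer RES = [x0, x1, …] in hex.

RES = [0xcb, 0x64, 0xcb, 0xcb, 0x60, 0xc7, 0xc7, 0x66]

→ t0 |8b|52|5a|3d|66|64|cb|c7|
→ t1 |f7|66|91|64|cb|cb|60|c7|
→ t2 |66|cb|64|cb|cb|60|c7|c7|
→ t3 |cb|64|cb|cb|60|c7|c7|66|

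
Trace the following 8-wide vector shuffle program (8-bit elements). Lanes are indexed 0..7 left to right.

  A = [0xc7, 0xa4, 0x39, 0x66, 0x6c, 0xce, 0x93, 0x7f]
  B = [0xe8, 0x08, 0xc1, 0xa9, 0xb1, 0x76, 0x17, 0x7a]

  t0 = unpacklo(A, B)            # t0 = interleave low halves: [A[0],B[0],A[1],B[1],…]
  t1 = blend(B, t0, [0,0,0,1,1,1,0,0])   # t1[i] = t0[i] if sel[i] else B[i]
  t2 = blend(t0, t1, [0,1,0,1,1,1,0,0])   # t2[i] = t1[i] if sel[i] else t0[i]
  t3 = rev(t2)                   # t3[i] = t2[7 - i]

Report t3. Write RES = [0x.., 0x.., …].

→ t0 |c7|e8|a4|08|39|c1|66|a9|
→ t1 |e8|08|c1|08|39|c1|17|7a|
→ t2 |c7|08|a4|08|39|c1|66|a9|
→ t3 |a9|66|c1|39|08|a4|08|c7|

RES = [0xa9, 0x66, 0xc1, 0x39, 0x08, 0xa4, 0x08, 0xc7]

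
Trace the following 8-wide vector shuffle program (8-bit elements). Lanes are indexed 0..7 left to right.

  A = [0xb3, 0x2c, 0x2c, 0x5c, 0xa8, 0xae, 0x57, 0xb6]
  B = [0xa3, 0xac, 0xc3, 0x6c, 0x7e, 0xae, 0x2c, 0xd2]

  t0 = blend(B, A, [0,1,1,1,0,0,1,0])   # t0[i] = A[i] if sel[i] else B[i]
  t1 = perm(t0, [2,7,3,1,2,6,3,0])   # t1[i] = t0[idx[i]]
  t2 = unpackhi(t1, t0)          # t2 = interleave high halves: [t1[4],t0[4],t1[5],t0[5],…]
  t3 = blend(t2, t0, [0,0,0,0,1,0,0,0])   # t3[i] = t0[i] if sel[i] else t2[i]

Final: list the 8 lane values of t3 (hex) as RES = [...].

t0 = [0xa3, 0x2c, 0x2c, 0x5c, 0x7e, 0xae, 0x57, 0xd2]
t1 = [0x2c, 0xd2, 0x5c, 0x2c, 0x2c, 0x57, 0x5c, 0xa3]
t2 = [0x2c, 0x7e, 0x57, 0xae, 0x5c, 0x57, 0xa3, 0xd2]
t3 = [0x2c, 0x7e, 0x57, 0xae, 0x7e, 0x57, 0xa3, 0xd2]

RES = [ 0x2c  0x7e  0x57  0xae  0x7e  0x57  0xa3  0xd2 ]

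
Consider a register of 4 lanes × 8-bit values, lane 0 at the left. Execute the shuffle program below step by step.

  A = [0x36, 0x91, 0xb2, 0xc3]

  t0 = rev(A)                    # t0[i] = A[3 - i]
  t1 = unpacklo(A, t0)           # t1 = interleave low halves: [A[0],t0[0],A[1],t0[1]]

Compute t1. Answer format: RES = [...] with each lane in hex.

  t0: c3 b2 91 36
  t1: 36 c3 91 b2

RES = [ 0x36  0xc3  0x91  0xb2 ]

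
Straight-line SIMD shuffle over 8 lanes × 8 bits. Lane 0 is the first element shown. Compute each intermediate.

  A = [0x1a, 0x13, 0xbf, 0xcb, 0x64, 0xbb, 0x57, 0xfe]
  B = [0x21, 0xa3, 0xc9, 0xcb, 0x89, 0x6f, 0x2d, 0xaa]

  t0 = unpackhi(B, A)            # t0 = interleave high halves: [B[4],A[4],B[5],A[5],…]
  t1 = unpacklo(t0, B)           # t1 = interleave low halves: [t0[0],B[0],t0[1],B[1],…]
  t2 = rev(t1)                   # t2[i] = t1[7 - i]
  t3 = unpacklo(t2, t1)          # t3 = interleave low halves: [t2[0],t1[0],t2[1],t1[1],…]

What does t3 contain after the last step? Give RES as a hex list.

RES = [0xcb, 0x89, 0xbb, 0x21, 0xc9, 0x64, 0x6f, 0xa3]

t0 = [0x89, 0x64, 0x6f, 0xbb, 0x2d, 0x57, 0xaa, 0xfe]
t1 = [0x89, 0x21, 0x64, 0xa3, 0x6f, 0xc9, 0xbb, 0xcb]
t2 = [0xcb, 0xbb, 0xc9, 0x6f, 0xa3, 0x64, 0x21, 0x89]
t3 = [0xcb, 0x89, 0xbb, 0x21, 0xc9, 0x64, 0x6f, 0xa3]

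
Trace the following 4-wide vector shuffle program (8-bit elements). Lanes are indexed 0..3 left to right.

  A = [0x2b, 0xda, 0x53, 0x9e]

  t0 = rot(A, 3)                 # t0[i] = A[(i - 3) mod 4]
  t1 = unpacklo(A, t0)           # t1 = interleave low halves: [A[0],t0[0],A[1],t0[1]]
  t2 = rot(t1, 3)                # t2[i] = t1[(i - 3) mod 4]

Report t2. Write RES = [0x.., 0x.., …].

RES = [0xda, 0xda, 0x53, 0x2b]

  t0: da 53 9e 2b
  t1: 2b da da 53
  t2: da da 53 2b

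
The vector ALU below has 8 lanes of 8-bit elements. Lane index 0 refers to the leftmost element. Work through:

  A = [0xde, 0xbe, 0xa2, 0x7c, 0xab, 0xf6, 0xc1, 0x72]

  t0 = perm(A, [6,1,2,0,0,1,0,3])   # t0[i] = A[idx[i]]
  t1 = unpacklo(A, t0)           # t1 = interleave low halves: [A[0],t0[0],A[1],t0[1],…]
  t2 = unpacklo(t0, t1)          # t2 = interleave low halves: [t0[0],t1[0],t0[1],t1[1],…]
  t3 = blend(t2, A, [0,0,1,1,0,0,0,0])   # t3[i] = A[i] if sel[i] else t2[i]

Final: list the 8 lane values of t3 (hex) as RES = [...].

→ t0 |c1|be|a2|de|de|be|de|7c|
→ t1 |de|c1|be|be|a2|a2|7c|de|
→ t2 |c1|de|be|c1|a2|be|de|be|
→ t3 |c1|de|a2|7c|a2|be|de|be|

RES = [ 0xc1  0xde  0xa2  0x7c  0xa2  0xbe  0xde  0xbe ]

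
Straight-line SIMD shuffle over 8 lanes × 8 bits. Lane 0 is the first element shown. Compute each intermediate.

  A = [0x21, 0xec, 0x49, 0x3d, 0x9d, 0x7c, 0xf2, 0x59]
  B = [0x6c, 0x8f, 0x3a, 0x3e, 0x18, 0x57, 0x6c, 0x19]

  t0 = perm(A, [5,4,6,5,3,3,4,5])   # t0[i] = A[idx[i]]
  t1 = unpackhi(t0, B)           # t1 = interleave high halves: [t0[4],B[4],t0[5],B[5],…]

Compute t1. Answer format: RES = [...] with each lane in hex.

RES = [0x3d, 0x18, 0x3d, 0x57, 0x9d, 0x6c, 0x7c, 0x19]

→ t0 |7c|9d|f2|7c|3d|3d|9d|7c|
→ t1 |3d|18|3d|57|9d|6c|7c|19|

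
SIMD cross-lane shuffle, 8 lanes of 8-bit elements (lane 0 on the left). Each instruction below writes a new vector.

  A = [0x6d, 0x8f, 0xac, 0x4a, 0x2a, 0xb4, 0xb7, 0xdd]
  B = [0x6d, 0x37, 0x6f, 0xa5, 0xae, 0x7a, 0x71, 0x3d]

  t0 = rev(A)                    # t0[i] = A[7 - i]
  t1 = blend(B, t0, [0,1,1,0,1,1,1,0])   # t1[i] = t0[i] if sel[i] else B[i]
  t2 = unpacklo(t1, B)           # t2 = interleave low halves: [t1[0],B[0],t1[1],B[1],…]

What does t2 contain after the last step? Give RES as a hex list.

RES = [ 0x6d  0x6d  0xb7  0x37  0xb4  0x6f  0xa5  0xa5 ]

→ t0 |dd|b7|b4|2a|4a|ac|8f|6d|
→ t1 |6d|b7|b4|a5|4a|ac|8f|3d|
→ t2 |6d|6d|b7|37|b4|6f|a5|a5|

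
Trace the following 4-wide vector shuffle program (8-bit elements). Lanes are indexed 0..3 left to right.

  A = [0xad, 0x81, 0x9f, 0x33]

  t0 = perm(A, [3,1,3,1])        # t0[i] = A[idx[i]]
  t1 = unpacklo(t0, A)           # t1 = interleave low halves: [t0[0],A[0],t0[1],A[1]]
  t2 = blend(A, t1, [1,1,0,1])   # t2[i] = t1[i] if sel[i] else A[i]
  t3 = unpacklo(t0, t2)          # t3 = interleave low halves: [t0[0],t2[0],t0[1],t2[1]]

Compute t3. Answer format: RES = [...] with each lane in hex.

RES = [ 0x33  0x33  0x81  0xad ]

  t0: 33 81 33 81
  t1: 33 ad 81 81
  t2: 33 ad 9f 81
  t3: 33 33 81 ad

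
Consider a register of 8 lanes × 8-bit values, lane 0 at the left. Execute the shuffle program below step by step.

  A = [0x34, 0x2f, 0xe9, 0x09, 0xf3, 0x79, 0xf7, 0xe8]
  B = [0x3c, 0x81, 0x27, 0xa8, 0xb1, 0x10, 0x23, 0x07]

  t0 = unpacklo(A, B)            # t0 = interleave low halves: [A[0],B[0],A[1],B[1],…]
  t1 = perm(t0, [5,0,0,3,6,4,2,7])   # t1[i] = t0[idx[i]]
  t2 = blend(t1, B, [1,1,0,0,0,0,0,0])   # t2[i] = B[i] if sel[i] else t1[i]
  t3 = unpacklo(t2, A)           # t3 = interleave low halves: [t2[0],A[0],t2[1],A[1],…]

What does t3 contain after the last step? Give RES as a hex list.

→ t0 |34|3c|2f|81|e9|27|09|a8|
→ t1 |27|34|34|81|09|e9|2f|a8|
→ t2 |3c|81|34|81|09|e9|2f|a8|
→ t3 |3c|34|81|2f|34|e9|81|09|

RES = [0x3c, 0x34, 0x81, 0x2f, 0x34, 0xe9, 0x81, 0x09]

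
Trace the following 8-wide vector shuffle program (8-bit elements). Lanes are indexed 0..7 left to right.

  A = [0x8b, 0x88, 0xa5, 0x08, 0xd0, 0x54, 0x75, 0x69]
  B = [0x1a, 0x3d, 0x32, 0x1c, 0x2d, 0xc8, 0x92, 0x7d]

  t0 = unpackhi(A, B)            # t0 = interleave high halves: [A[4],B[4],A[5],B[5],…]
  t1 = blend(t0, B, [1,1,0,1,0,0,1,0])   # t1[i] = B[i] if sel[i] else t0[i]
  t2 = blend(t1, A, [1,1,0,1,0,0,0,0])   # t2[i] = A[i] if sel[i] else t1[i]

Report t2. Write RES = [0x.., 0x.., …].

RES = [ 0x8b  0x88  0x54  0x08  0x75  0x92  0x92  0x7d ]

  t0: d0 2d 54 c8 75 92 69 7d
  t1: 1a 3d 54 1c 75 92 92 7d
  t2: 8b 88 54 08 75 92 92 7d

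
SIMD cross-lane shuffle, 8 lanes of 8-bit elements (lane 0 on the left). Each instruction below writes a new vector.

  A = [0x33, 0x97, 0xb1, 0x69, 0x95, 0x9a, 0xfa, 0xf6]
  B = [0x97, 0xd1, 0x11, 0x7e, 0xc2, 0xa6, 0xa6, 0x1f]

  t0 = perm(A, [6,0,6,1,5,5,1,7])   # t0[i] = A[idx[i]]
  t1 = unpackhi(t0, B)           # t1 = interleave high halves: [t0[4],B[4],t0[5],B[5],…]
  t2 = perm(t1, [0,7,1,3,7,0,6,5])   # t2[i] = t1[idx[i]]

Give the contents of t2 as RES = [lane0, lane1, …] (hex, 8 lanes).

t0 = [0xfa, 0x33, 0xfa, 0x97, 0x9a, 0x9a, 0x97, 0xf6]
t1 = [0x9a, 0xc2, 0x9a, 0xa6, 0x97, 0xa6, 0xf6, 0x1f]
t2 = [0x9a, 0x1f, 0xc2, 0xa6, 0x1f, 0x9a, 0xf6, 0xa6]

RES = [ 0x9a  0x1f  0xc2  0xa6  0x1f  0x9a  0xf6  0xa6 ]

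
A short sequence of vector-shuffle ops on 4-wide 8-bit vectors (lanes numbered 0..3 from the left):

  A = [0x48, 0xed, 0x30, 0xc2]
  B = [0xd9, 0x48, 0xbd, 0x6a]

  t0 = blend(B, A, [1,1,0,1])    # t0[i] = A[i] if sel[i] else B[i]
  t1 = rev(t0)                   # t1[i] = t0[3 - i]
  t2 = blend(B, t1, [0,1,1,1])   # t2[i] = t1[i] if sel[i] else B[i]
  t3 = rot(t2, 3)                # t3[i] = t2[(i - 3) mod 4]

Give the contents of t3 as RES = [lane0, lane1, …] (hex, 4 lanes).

RES = [ 0xbd  0xed  0x48  0xd9 ]

  t0: 48 ed bd c2
  t1: c2 bd ed 48
  t2: d9 bd ed 48
  t3: bd ed 48 d9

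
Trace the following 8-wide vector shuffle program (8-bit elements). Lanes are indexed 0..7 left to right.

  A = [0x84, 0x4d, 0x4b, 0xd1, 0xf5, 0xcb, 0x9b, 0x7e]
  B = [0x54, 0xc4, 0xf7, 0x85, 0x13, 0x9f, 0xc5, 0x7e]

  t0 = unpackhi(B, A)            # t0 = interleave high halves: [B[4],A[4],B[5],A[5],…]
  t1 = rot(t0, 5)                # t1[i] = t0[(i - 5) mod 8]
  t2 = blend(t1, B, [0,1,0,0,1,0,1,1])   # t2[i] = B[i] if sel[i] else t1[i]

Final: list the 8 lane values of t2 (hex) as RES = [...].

RES = [ 0xcb  0xc4  0x9b  0x7e  0x13  0x13  0xc5  0x7e ]

t0 = [0x13, 0xf5, 0x9f, 0xcb, 0xc5, 0x9b, 0x7e, 0x7e]
t1 = [0xcb, 0xc5, 0x9b, 0x7e, 0x7e, 0x13, 0xf5, 0x9f]
t2 = [0xcb, 0xc4, 0x9b, 0x7e, 0x13, 0x13, 0xc5, 0x7e]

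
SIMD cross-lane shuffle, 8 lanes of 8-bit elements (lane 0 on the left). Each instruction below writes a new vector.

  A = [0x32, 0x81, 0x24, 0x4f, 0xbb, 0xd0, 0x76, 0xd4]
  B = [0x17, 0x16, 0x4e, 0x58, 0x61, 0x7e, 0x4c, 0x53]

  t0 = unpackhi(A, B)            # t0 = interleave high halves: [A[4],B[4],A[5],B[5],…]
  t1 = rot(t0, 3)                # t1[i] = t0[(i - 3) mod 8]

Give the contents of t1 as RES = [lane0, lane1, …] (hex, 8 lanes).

→ t0 |bb|61|d0|7e|76|4c|d4|53|
→ t1 |4c|d4|53|bb|61|d0|7e|76|

RES = [0x4c, 0xd4, 0x53, 0xbb, 0x61, 0xd0, 0x7e, 0x76]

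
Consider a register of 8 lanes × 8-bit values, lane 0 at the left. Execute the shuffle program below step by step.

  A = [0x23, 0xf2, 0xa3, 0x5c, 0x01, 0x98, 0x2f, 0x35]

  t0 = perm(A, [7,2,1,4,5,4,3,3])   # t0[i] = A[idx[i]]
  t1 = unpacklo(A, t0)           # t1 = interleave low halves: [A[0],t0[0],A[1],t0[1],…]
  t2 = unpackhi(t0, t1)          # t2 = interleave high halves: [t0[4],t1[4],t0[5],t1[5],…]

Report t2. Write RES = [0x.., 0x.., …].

t0 = [0x35, 0xa3, 0xf2, 0x01, 0x98, 0x01, 0x5c, 0x5c]
t1 = [0x23, 0x35, 0xf2, 0xa3, 0xa3, 0xf2, 0x5c, 0x01]
t2 = [0x98, 0xa3, 0x01, 0xf2, 0x5c, 0x5c, 0x5c, 0x01]

RES = [0x98, 0xa3, 0x01, 0xf2, 0x5c, 0x5c, 0x5c, 0x01]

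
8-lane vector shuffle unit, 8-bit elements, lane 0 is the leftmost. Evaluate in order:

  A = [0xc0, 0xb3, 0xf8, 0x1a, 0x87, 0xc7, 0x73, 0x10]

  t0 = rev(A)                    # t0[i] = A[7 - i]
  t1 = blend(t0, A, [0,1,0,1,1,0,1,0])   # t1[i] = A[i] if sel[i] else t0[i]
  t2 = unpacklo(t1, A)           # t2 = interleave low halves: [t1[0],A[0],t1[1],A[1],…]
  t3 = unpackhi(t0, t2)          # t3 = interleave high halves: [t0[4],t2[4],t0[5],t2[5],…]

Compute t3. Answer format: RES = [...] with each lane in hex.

RES = [0x1a, 0xc7, 0xf8, 0xf8, 0xb3, 0x1a, 0xc0, 0x1a]

t0 = [0x10, 0x73, 0xc7, 0x87, 0x1a, 0xf8, 0xb3, 0xc0]
t1 = [0x10, 0xb3, 0xc7, 0x1a, 0x87, 0xf8, 0x73, 0xc0]
t2 = [0x10, 0xc0, 0xb3, 0xb3, 0xc7, 0xf8, 0x1a, 0x1a]
t3 = [0x1a, 0xc7, 0xf8, 0xf8, 0xb3, 0x1a, 0xc0, 0x1a]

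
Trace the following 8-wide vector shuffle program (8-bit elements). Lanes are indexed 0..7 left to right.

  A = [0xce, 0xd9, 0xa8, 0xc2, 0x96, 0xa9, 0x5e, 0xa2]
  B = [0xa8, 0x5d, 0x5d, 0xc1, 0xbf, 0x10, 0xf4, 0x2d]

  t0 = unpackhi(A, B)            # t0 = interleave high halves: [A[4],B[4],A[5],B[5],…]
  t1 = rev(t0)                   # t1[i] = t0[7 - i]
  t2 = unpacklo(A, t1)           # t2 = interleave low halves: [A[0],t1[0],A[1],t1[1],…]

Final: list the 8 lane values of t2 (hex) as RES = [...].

  t0: 96 bf a9 10 5e f4 a2 2d
  t1: 2d a2 f4 5e 10 a9 bf 96
  t2: ce 2d d9 a2 a8 f4 c2 5e

RES = [0xce, 0x2d, 0xd9, 0xa2, 0xa8, 0xf4, 0xc2, 0x5e]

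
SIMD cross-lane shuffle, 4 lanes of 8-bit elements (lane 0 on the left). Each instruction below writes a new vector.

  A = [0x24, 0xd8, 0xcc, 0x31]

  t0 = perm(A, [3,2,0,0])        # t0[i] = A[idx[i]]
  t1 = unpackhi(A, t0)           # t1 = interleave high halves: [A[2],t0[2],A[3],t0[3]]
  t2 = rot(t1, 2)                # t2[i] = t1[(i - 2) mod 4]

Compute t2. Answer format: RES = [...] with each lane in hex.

RES = [0x31, 0x24, 0xcc, 0x24]

→ t0 |31|cc|24|24|
→ t1 |cc|24|31|24|
→ t2 |31|24|cc|24|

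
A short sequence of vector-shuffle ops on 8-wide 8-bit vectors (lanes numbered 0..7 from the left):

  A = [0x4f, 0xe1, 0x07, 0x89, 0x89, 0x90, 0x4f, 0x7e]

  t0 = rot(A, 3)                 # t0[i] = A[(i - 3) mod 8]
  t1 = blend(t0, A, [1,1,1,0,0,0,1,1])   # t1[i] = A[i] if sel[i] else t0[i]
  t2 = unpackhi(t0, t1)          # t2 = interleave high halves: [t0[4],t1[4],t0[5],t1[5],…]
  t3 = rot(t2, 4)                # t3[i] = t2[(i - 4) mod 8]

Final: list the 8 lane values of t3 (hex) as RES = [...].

→ t0 |90|4f|7e|4f|e1|07|89|89|
→ t1 |4f|e1|07|4f|e1|07|4f|7e|
→ t2 |e1|e1|07|07|89|4f|89|7e|
→ t3 |89|4f|89|7e|e1|e1|07|07|

RES = [0x89, 0x4f, 0x89, 0x7e, 0xe1, 0xe1, 0x07, 0x07]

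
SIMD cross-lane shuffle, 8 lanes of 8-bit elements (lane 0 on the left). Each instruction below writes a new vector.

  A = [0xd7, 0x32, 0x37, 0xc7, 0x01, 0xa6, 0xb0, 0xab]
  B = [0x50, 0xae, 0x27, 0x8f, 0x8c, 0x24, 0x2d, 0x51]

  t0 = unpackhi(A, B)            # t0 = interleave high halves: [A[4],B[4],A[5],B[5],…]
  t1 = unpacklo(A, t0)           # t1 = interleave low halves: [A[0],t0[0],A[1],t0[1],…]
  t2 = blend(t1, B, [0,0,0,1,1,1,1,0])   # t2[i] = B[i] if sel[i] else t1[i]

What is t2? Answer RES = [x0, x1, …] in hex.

t0 = [0x01, 0x8c, 0xa6, 0x24, 0xb0, 0x2d, 0xab, 0x51]
t1 = [0xd7, 0x01, 0x32, 0x8c, 0x37, 0xa6, 0xc7, 0x24]
t2 = [0xd7, 0x01, 0x32, 0x8f, 0x8c, 0x24, 0x2d, 0x24]

RES = [0xd7, 0x01, 0x32, 0x8f, 0x8c, 0x24, 0x2d, 0x24]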